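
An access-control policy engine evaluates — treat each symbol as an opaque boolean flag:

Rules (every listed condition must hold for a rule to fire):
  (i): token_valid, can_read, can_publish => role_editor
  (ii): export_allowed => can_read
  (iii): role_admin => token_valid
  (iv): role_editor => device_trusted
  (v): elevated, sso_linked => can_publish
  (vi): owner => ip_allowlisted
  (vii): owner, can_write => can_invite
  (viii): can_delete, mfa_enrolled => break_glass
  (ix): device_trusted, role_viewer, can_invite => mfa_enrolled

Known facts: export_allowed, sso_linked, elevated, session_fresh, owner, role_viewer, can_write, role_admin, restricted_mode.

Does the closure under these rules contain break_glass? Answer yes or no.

[1] (ii) [export_allowed => can_read]; (iii) [role_admin => token_valid]; (v) [elevated, sso_linked => can_publish]; (vi) [owner => ip_allowlisted]; (vii) [owner, can_write => can_invite]. ⇒ new: can_read, token_valid, can_publish, ip_allowlisted, can_invite.
[2] (i) [token_valid, can_read, can_publish => role_editor]. ⇒ new: role_editor.
[3] (iv) [role_editor => device_trusted]. ⇒ new: device_trusted.
[4] (ix) [device_trusted, role_viewer, can_invite => mfa_enrolled]. ⇒ new: mfa_enrolled.
Fixed point reached. break_glass is concluded only by (viii); (viii) needs can_delete (never derived).

no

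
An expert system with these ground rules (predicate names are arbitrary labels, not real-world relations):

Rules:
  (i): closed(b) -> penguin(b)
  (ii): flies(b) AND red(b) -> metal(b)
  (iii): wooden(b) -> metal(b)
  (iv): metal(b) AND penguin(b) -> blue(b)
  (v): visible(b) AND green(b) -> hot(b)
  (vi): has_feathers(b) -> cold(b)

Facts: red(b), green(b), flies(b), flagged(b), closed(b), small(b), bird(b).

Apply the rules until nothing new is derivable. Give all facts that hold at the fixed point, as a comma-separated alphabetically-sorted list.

bird(b), blue(b), closed(b), flagged(b), flies(b), green(b), metal(b), penguin(b), red(b), small(b)

Round 1 fires (i), (ii), giving penguin(b), metal(b).
Round 2 fires (iv), giving blue(b).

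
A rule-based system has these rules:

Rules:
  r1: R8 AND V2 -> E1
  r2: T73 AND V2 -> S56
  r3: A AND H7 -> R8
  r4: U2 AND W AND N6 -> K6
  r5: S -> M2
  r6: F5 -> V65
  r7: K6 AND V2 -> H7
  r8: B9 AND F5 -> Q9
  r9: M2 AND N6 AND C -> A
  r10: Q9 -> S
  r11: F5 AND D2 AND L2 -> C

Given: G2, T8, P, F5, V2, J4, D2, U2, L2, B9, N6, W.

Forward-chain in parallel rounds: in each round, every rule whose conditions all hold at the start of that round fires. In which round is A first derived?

4

Round 1 fires r4, r6, r8, r11, giving K6, V65, Q9, C.
Round 2 fires r7, r10, giving H7, S.
Round 3 fires r5, giving M2.
Round 4 fires r9, giving A.
A first appears in round 4.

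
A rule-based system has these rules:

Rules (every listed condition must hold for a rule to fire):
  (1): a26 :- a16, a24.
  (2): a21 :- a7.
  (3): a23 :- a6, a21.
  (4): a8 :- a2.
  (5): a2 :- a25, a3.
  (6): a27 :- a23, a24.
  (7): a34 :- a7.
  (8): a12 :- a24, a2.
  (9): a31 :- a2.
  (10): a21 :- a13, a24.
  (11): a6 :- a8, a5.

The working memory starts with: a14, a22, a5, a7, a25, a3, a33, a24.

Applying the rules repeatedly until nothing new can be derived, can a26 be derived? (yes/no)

Round 1: (2) [a21 :- a7.]; (5) [a2 :- a25, a3.]; (7) [a34 :- a7.]. New: a21, a2, a34.
Round 2: (4) [a8 :- a2.]; (8) [a12 :- a24, a2.]; (9) [a31 :- a2.]. New: a8, a12, a31.
Round 3: (11) [a6 :- a8, a5.]. New: a6.
Round 4: (3) [a23 :- a6, a21.]. New: a23.
Round 5: (6) [a27 :- a23, a24.]. New: a27.
Fixed point reached. a26 is concluded only by (1); (1) needs a16 (never derived).

no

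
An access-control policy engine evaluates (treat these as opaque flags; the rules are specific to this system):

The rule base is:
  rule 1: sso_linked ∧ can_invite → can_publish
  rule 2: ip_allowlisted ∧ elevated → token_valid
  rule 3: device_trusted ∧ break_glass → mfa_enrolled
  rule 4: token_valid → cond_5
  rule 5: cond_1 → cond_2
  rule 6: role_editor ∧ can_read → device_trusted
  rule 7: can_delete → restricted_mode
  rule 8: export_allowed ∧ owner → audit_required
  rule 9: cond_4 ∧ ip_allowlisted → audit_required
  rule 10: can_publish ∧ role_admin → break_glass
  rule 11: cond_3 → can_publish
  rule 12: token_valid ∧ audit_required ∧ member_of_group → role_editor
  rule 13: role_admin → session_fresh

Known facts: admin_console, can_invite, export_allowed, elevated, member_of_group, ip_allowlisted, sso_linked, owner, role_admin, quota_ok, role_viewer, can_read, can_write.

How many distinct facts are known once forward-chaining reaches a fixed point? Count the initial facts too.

Round 1 fires rule 1, rule 2, rule 8, rule 13, giving can_publish, token_valid, audit_required, session_fresh.
Round 2 fires rule 4, rule 10, rule 12, giving cond_5, break_glass, role_editor.
Round 3 fires rule 6, giving device_trusted.
Round 4 fires rule 3, giving mfa_enrolled.
Closure: {admin_console, audit_required, break_glass, can_invite, can_publish, can_read, can_write, cond_5, device_trusted, elevated, export_allowed, ip_allowlisted, member_of_group, mfa_enrolled, owner, quota_ok, role_admin, role_editor, role_viewer, session_fresh, sso_linked, token_valid} — 22 facts.

22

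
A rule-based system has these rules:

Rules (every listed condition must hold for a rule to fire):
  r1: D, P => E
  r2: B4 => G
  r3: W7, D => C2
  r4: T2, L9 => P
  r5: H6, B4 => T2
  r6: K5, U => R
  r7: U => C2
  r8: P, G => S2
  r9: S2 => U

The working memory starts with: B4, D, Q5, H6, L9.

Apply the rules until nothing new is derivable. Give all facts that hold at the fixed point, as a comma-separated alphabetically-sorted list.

B4, C2, D, E, G, H6, L9, P, Q5, S2, T2, U

[1] r2 [B4 => G]; r5 [H6, B4 => T2]. ⇒ new: G, T2.
[2] r4 [T2, L9 => P]. ⇒ new: P.
[3] r1 [D, P => E]; r8 [P, G => S2]. ⇒ new: E, S2.
[4] r9 [S2 => U]. ⇒ new: U.
[5] r7 [U => C2]. ⇒ new: C2.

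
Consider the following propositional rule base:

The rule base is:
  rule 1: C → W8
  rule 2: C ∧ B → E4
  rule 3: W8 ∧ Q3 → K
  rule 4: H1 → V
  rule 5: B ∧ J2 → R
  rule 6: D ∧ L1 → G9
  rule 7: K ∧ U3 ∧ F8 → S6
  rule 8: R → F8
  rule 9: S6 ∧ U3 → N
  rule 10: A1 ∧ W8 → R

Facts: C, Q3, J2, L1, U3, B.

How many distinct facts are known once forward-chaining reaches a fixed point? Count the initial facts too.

[1] rule 1 [C → W8]; rule 2 [C ∧ B → E4]; rule 5 [B ∧ J2 → R]. ⇒ new: W8, E4, R.
[2] rule 3 [W8 ∧ Q3 → K]; rule 8 [R → F8]. ⇒ new: K, F8.
[3] rule 7 [K ∧ U3 ∧ F8 → S6]. ⇒ new: S6.
[4] rule 9 [S6 ∧ U3 → N]. ⇒ new: N.
Closure: {B, C, E4, F8, J2, K, L1, N, Q3, R, S6, U3, W8} — 13 facts.

13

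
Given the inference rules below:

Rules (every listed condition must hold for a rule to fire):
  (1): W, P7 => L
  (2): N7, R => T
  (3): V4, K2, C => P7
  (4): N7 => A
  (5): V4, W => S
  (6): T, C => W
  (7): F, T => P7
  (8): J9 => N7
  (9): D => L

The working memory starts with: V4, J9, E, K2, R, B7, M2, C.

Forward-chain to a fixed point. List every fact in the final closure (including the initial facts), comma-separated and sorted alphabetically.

Round 1: (3) [V4, K2, C => P7]; (8) [J9 => N7]. New: P7, N7.
Round 2: (2) [N7, R => T]; (4) [N7 => A]. New: T, A.
Round 3: (6) [T, C => W]. New: W.
Round 4: (1) [W, P7 => L]; (5) [V4, W => S]. New: L, S.

A, B7, C, E, J9, K2, L, M2, N7, P7, R, S, T, V4, W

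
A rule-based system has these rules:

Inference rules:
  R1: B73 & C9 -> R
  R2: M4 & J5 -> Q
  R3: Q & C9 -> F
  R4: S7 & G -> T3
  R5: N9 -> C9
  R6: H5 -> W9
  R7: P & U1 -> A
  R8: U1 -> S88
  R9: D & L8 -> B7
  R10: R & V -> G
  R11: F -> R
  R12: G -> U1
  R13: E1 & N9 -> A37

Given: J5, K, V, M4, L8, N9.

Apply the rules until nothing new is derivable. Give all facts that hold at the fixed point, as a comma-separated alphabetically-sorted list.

Round 1 fires R2, R5, giving Q, C9.
Round 2 fires R3, giving F.
Round 3 fires R11, giving R.
Round 4 fires R10, giving G.
Round 5 fires R12, giving U1.
Round 6 fires R8, giving S88.

C9, F, G, J5, K, L8, M4, N9, Q, R, S88, U1, V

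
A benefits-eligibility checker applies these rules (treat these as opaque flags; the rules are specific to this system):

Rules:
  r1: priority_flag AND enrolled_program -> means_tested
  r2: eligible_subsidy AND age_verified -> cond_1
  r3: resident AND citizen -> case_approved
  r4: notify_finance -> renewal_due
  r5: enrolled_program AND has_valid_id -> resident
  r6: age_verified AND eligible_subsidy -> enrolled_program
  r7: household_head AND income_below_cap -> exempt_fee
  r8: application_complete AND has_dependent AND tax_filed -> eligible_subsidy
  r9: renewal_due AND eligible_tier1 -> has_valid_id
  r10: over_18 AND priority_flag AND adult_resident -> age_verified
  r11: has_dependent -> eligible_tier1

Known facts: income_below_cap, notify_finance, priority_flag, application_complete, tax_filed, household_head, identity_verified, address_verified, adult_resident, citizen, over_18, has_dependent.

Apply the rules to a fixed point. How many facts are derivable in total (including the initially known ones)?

Round 1 fires r4, r7, r8, r10, r11, giving renewal_due, exempt_fee, eligible_subsidy, age_verified, eligible_tier1.
Round 2 fires r2, r6, r9, giving cond_1, enrolled_program, has_valid_id.
Round 3 fires r1, r5, giving means_tested, resident.
Round 4 fires r3, giving case_approved.
Closure: {address_verified, adult_resident, age_verified, application_complete, case_approved, citizen, cond_1, eligible_subsidy, eligible_tier1, enrolled_program, exempt_fee, has_dependent, has_valid_id, household_head, identity_verified, income_below_cap, means_tested, notify_finance, over_18, priority_flag, renewal_due, resident, tax_filed} — 23 facts.

23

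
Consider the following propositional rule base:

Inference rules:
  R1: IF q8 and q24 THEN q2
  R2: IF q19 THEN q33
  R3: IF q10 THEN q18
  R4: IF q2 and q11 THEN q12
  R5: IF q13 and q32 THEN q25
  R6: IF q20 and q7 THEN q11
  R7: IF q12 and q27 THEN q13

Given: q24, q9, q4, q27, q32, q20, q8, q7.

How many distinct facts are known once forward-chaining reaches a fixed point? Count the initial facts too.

[1] R1 [IF q8 and q24 THEN q2]; R6 [IF q20 and q7 THEN q11]. ⇒ new: q2, q11.
[2] R4 [IF q2 and q11 THEN q12]. ⇒ new: q12.
[3] R7 [IF q12 and q27 THEN q13]. ⇒ new: q13.
[4] R5 [IF q13 and q32 THEN q25]. ⇒ new: q25.
Closure: {q11, q12, q13, q2, q20, q24, q25, q27, q32, q4, q7, q8, q9} — 13 facts.

13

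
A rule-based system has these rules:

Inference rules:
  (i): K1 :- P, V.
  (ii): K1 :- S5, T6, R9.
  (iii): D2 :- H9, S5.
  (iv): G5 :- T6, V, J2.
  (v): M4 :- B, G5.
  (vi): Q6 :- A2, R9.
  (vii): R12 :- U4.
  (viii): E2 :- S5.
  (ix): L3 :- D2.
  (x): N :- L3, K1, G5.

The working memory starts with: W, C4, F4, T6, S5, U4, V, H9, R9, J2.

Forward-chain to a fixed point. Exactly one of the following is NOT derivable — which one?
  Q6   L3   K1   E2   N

Round 1: (ii) [K1 :- S5, T6, R9.]; (iii) [D2 :- H9, S5.]; (iv) [G5 :- T6, V, J2.]; (vii) [R12 :- U4.]; (viii) [E2 :- S5.]. Adds K1, D2, G5, R12, E2.
Round 2: (ix) [L3 :- D2.]. Adds L3.
Round 3: (x) [N :- L3, K1, G5.]. Adds N.
Derived: N (round 3), E2 (round 1), K1 (round 1), L3 (round 2). Q6 never appears in any round.

Q6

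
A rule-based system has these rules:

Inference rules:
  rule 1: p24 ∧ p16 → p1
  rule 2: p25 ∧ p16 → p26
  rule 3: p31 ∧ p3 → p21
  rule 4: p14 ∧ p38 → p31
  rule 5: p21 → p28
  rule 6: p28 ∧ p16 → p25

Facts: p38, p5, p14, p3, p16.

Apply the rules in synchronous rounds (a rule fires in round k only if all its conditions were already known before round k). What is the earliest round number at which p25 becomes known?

4

Round 1 — rule 4, derive p31.
Round 2 — rule 3, derive p21.
Round 3 — rule 5, derive p28.
Round 4 — rule 6, derive p25.
p25 first appears in round 4.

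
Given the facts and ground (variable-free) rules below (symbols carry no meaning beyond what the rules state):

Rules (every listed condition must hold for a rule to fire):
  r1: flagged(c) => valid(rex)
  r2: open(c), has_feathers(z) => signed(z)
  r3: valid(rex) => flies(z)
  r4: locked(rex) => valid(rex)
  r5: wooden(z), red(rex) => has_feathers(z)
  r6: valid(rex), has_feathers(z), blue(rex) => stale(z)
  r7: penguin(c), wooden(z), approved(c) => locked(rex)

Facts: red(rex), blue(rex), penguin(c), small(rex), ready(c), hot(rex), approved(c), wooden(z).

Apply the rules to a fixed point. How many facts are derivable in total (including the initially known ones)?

13

Round 1 — r5, r7, derive has_feathers(z), locked(rex).
Round 2 — r4, derive valid(rex).
Round 3 — r3, r6, derive flies(z), stale(z).
Closure: {approved(c), blue(rex), flies(z), has_feathers(z), hot(rex), locked(rex), penguin(c), ready(c), red(rex), small(rex), stale(z), valid(rex), wooden(z)} — 13 facts.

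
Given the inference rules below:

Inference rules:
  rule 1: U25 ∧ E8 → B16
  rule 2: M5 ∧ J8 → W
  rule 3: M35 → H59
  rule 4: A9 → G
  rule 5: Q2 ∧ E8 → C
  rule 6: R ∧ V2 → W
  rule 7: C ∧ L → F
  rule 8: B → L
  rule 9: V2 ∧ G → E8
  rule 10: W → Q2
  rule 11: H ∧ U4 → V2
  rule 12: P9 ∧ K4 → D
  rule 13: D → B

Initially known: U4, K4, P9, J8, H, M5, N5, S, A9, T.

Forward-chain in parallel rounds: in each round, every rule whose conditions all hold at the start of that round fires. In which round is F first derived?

4

Round 1: rule 2 [M5 ∧ J8 → W]; rule 4 [A9 → G]; rule 11 [H ∧ U4 → V2]; rule 12 [P9 ∧ K4 → D]. New: W, G, V2, D.
Round 2: rule 9 [V2 ∧ G → E8]; rule 10 [W → Q2]; rule 13 [D → B]. New: E8, Q2, B.
Round 3: rule 5 [Q2 ∧ E8 → C]; rule 8 [B → L]. New: C, L.
Round 4: rule 7 [C ∧ L → F]. New: F.
F first appears in round 4.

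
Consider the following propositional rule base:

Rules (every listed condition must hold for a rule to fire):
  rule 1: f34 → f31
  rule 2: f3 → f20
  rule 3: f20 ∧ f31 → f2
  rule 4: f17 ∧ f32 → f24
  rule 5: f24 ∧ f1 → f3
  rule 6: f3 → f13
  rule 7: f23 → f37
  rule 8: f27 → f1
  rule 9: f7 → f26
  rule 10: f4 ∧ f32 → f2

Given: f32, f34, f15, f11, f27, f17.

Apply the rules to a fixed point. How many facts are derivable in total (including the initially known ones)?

[1] rule 1 [f34 → f31]; rule 4 [f17 ∧ f32 → f24]; rule 8 [f27 → f1]. ⇒ new: f31, f24, f1.
[2] rule 5 [f24 ∧ f1 → f3]. ⇒ new: f3.
[3] rule 2 [f3 → f20]; rule 6 [f3 → f13]. ⇒ new: f20, f13.
[4] rule 3 [f20 ∧ f31 → f2]. ⇒ new: f2.
Closure: {f1, f11, f13, f15, f17, f2, f20, f24, f27, f3, f31, f32, f34} — 13 facts.

13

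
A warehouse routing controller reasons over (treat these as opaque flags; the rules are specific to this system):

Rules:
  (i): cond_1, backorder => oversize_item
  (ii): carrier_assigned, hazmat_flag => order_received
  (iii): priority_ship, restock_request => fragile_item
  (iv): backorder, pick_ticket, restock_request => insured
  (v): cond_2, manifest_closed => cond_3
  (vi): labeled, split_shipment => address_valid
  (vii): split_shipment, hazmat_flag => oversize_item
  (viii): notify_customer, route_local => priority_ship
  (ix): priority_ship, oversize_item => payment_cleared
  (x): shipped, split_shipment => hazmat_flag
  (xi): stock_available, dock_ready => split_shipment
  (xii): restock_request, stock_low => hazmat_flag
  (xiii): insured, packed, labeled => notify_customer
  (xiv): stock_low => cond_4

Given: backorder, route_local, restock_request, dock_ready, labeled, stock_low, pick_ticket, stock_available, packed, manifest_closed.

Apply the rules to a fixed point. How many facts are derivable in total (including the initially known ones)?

20

[1] (iv) [backorder, pick_ticket, restock_request => insured]; (xi) [stock_available, dock_ready => split_shipment]; (xii) [restock_request, stock_low => hazmat_flag]; (xiv) [stock_low => cond_4]. ⇒ new: insured, split_shipment, hazmat_flag, cond_4.
[2] (vi) [labeled, split_shipment => address_valid]; (vii) [split_shipment, hazmat_flag => oversize_item]; (xiii) [insured, packed, labeled => notify_customer]. ⇒ new: address_valid, oversize_item, notify_customer.
[3] (viii) [notify_customer, route_local => priority_ship]. ⇒ new: priority_ship.
[4] (iii) [priority_ship, restock_request => fragile_item]; (ix) [priority_ship, oversize_item => payment_cleared]. ⇒ new: fragile_item, payment_cleared.
Closure: {address_valid, backorder, cond_4, dock_ready, fragile_item, hazmat_flag, insured, labeled, manifest_closed, notify_customer, oversize_item, packed, payment_cleared, pick_ticket, priority_ship, restock_request, route_local, split_shipment, stock_available, stock_low} — 20 facts.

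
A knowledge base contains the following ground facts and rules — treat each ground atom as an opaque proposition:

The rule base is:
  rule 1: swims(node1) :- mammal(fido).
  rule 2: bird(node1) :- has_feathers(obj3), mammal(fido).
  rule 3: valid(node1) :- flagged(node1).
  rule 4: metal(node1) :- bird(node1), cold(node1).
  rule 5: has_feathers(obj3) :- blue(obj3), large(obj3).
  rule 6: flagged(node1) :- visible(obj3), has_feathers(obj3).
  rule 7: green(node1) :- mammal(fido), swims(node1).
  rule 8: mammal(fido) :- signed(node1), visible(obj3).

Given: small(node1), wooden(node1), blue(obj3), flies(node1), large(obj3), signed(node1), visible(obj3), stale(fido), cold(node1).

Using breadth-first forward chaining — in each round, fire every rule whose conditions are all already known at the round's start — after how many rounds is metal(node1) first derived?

3

Round 1 fires rule 5, rule 8, giving has_feathers(obj3), mammal(fido).
Round 2 fires rule 1, rule 2, rule 6, giving swims(node1), bird(node1), flagged(node1).
Round 3 fires rule 3, rule 4, rule 7, giving valid(node1), metal(node1), green(node1).
metal(node1) first appears in round 3.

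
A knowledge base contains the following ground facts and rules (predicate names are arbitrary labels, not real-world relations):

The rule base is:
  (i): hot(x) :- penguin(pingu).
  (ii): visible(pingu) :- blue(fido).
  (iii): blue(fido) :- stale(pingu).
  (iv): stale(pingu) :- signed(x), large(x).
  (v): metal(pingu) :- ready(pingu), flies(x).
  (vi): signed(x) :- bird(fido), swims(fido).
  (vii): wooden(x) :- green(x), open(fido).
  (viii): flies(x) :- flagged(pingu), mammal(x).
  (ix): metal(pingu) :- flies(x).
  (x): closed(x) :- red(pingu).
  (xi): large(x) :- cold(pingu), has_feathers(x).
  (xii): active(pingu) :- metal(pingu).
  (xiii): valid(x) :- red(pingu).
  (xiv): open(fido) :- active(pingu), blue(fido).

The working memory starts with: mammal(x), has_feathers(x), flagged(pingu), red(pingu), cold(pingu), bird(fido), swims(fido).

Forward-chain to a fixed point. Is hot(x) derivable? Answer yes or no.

Round 1 — (vi), (viii), (x), (xi), (xiii), derive signed(x), flies(x), closed(x), large(x), valid(x).
Round 2 — (iv), (ix), derive stale(pingu), metal(pingu).
Round 3 — (iii), (xii), derive blue(fido), active(pingu).
Round 4 — (ii), (xiv), derive visible(pingu), open(fido).
Fixed point reached. hot(x) is concluded only by (i); (i) needs penguin(pingu) (never derived).

no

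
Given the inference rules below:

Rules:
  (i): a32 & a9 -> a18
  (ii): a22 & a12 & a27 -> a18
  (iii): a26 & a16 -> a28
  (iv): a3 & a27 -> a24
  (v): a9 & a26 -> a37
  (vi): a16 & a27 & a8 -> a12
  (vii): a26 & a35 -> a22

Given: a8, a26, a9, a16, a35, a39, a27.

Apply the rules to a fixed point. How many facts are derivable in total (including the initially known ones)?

12

Round 1 — (iii), (v), (vi), (vii), derive a28, a37, a12, a22.
Round 2 — (ii), derive a18.
Closure: {a12, a16, a18, a22, a26, a27, a28, a35, a37, a39, a8, a9} — 12 facts.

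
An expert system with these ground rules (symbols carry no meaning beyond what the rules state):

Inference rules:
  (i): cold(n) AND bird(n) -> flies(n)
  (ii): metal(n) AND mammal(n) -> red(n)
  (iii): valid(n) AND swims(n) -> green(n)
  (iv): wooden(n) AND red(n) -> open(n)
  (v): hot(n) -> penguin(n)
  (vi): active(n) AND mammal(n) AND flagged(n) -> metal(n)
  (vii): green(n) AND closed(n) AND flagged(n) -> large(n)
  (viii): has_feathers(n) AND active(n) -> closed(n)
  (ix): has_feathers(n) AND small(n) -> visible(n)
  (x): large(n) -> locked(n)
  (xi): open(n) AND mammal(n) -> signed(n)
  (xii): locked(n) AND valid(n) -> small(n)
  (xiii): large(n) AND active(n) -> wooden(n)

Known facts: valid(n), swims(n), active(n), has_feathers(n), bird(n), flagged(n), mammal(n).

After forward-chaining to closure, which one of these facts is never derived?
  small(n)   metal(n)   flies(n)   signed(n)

flies(n)

Round 1: (iii) [valid(n) AND swims(n) -> green(n)]; (vi) [active(n) AND mammal(n) AND flagged(n) -> metal(n)]; (viii) [has_feathers(n) AND active(n) -> closed(n)]. Adds green(n), metal(n), closed(n).
Round 2: (ii) [metal(n) AND mammal(n) -> red(n)]; (vii) [green(n) AND closed(n) AND flagged(n) -> large(n)]. Adds red(n), large(n).
Round 3: (x) [large(n) -> locked(n)]; (xiii) [large(n) AND active(n) -> wooden(n)]. Adds locked(n), wooden(n).
Round 4: (iv) [wooden(n) AND red(n) -> open(n)]; (xii) [locked(n) AND valid(n) -> small(n)]. Adds open(n), small(n).
Round 5: (ix) [has_feathers(n) AND small(n) -> visible(n)]; (xi) [open(n) AND mammal(n) -> signed(n)]. Adds visible(n), signed(n).
Derived: signed(n) (round 5), metal(n) (round 1), small(n) (round 4). flies(n) never appears in any round.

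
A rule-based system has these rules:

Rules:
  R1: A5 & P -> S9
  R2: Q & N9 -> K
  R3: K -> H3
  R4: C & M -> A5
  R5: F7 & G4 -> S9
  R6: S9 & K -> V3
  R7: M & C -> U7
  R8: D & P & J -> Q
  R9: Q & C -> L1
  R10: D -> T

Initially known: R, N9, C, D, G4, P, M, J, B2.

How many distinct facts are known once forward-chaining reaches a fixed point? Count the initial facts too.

[1] R4 [C & M -> A5]; R7 [M & C -> U7]; R8 [D & P & J -> Q]; R10 [D -> T]. ⇒ new: A5, U7, Q, T.
[2] R1 [A5 & P -> S9]; R2 [Q & N9 -> K]; R9 [Q & C -> L1]. ⇒ new: S9, K, L1.
[3] R3 [K -> H3]; R6 [S9 & K -> V3]. ⇒ new: H3, V3.
Closure: {A5, B2, C, D, G4, H3, J, K, L1, M, N9, P, Q, R, S9, T, U7, V3} — 18 facts.

18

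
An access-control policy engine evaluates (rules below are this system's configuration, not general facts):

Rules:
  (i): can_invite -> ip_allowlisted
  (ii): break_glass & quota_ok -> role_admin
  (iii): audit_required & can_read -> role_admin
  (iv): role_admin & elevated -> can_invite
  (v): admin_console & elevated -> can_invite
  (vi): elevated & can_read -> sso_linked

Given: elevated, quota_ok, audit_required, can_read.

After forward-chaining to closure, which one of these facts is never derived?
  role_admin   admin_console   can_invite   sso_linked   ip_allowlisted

admin_console

Round 1: (iii) [audit_required & can_read -> role_admin]; (vi) [elevated & can_read -> sso_linked]. New: role_admin, sso_linked.
Round 2: (iv) [role_admin & elevated -> can_invite]. New: can_invite.
Round 3: (i) [can_invite -> ip_allowlisted]. New: ip_allowlisted.
Derived: role_admin (round 1), sso_linked (round 1), ip_allowlisted (round 3), can_invite (round 2). admin_console never appears in any round.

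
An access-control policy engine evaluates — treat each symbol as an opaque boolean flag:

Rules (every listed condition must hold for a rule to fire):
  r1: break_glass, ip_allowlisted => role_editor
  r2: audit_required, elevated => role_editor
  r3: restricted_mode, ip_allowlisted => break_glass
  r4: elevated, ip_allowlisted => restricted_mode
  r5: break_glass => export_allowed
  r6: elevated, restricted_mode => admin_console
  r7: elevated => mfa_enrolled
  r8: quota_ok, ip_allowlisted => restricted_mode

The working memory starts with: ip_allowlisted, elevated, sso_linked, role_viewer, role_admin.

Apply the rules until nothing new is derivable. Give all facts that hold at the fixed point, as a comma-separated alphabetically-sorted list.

admin_console, break_glass, elevated, export_allowed, ip_allowlisted, mfa_enrolled, restricted_mode, role_admin, role_editor, role_viewer, sso_linked

Round 1: r4 [elevated, ip_allowlisted => restricted_mode]; r7 [elevated => mfa_enrolled]. New: restricted_mode, mfa_enrolled.
Round 2: r3 [restricted_mode, ip_allowlisted => break_glass]; r6 [elevated, restricted_mode => admin_console]. New: break_glass, admin_console.
Round 3: r1 [break_glass, ip_allowlisted => role_editor]; r5 [break_glass => export_allowed]. New: role_editor, export_allowed.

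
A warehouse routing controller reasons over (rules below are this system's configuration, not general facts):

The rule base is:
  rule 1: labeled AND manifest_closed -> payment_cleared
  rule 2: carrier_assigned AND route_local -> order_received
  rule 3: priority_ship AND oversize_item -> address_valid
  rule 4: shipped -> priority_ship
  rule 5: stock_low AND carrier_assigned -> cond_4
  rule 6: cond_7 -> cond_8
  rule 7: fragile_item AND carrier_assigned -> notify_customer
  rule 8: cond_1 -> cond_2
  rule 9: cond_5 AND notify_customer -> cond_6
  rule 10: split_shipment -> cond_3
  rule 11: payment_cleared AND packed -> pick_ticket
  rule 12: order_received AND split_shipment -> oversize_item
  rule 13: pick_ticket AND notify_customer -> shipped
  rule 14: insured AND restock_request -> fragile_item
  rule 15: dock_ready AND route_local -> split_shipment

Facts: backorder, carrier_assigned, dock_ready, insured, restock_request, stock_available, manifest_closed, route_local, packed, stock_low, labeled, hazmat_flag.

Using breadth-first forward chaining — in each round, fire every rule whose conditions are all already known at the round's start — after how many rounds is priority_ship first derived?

4

Round 1: rule 1 [labeled AND manifest_closed -> payment_cleared]; rule 2 [carrier_assigned AND route_local -> order_received]; rule 5 [stock_low AND carrier_assigned -> cond_4]; rule 14 [insured AND restock_request -> fragile_item]; rule 15 [dock_ready AND route_local -> split_shipment]. New: payment_cleared, order_received, cond_4, fragile_item, split_shipment.
Round 2: rule 7 [fragile_item AND carrier_assigned -> notify_customer]; rule 10 [split_shipment -> cond_3]; rule 11 [payment_cleared AND packed -> pick_ticket]; rule 12 [order_received AND split_shipment -> oversize_item]. New: notify_customer, cond_3, pick_ticket, oversize_item.
Round 3: rule 13 [pick_ticket AND notify_customer -> shipped]. New: shipped.
Round 4: rule 4 [shipped -> priority_ship]. New: priority_ship.
priority_ship first appears in round 4.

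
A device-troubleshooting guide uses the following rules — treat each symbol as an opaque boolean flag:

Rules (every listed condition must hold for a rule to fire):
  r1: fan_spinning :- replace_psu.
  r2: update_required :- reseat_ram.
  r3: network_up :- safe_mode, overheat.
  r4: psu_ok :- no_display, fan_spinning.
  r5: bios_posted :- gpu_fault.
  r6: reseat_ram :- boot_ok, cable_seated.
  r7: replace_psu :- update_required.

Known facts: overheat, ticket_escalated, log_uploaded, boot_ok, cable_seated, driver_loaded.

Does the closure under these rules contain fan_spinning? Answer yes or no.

Round 1 — r6, derive reseat_ram.
Round 2 — r2, derive update_required.
Round 3 — r7, derive replace_psu.
Round 4 — r1, derive fan_spinning.
fan_spinning appears in round 4, so it is derivable.

yes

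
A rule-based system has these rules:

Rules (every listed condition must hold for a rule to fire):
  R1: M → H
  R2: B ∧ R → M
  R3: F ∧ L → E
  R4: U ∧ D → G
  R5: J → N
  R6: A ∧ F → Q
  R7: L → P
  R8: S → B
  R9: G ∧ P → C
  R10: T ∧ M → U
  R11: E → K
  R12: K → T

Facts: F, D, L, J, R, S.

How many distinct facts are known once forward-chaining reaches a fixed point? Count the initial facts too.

Round 1 — R3, R5, R7, R8, derive E, N, P, B.
Round 2 — R2, R11, derive M, K.
Round 3 — R1, R12, derive H, T.
Round 4 — R10, derive U.
Round 5 — R4, derive G.
Round 6 — R9, derive C.
Closure: {B, C, D, E, F, G, H, J, K, L, M, N, P, R, S, T, U} — 17 facts.

17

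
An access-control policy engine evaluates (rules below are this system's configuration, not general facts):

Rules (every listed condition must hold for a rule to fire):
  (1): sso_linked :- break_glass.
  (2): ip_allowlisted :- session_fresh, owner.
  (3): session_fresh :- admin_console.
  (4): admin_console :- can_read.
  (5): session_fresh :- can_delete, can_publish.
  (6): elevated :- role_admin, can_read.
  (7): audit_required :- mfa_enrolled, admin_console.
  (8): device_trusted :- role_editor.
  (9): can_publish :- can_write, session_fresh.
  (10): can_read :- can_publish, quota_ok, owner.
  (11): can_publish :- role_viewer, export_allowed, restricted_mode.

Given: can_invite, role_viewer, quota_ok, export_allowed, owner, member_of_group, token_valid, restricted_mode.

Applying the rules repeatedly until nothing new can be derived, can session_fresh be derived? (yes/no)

yes

Round 1 fires (11), giving can_publish.
Round 2 fires (10), giving can_read.
Round 3 fires (4), giving admin_console.
Round 4 fires (3), giving session_fresh.
Round 5 fires (2), giving ip_allowlisted.
session_fresh appears in round 4, so it is derivable.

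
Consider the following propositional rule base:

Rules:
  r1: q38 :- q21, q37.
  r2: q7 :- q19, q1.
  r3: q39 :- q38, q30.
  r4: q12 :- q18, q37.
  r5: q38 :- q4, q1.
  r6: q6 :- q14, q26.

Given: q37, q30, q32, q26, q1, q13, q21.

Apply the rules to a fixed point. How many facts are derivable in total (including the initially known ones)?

Round 1 — r1, derive q38.
Round 2 — r3, derive q39.
Closure: {q1, q13, q21, q26, q30, q32, q37, q38, q39} — 9 facts.

9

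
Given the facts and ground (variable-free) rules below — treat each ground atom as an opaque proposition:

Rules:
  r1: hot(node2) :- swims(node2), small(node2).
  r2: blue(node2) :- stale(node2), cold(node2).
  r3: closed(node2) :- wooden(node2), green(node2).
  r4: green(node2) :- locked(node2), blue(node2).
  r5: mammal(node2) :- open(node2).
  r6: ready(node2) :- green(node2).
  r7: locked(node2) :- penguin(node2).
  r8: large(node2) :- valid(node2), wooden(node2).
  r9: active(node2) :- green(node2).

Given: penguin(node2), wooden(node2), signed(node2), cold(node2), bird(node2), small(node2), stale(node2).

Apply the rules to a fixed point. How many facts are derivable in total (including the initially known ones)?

Round 1: r2 [blue(node2) :- stale(node2), cold(node2).]; r7 [locked(node2) :- penguin(node2).]. New: blue(node2), locked(node2).
Round 2: r4 [green(node2) :- locked(node2), blue(node2).]. New: green(node2).
Round 3: r3 [closed(node2) :- wooden(node2), green(node2).]; r6 [ready(node2) :- green(node2).]; r9 [active(node2) :- green(node2).]. New: closed(node2), ready(node2), active(node2).
Closure: {active(node2), bird(node2), blue(node2), closed(node2), cold(node2), green(node2), locked(node2), penguin(node2), ready(node2), signed(node2), small(node2), stale(node2), wooden(node2)} — 13 facts.

13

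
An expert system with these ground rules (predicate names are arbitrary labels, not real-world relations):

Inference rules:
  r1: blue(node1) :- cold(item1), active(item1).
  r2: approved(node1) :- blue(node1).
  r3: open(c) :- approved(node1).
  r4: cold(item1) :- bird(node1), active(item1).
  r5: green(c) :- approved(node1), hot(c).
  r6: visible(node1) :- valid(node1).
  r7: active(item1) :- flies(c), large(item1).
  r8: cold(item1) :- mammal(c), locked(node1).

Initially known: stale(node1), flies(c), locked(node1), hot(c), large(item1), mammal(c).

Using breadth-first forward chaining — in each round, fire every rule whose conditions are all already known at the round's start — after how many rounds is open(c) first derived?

Round 1 — r7, r8, derive active(item1), cold(item1).
Round 2 — r1, derive blue(node1).
Round 3 — r2, derive approved(node1).
Round 4 — r3, r5, derive open(c), green(c).
open(c) first appears in round 4.

4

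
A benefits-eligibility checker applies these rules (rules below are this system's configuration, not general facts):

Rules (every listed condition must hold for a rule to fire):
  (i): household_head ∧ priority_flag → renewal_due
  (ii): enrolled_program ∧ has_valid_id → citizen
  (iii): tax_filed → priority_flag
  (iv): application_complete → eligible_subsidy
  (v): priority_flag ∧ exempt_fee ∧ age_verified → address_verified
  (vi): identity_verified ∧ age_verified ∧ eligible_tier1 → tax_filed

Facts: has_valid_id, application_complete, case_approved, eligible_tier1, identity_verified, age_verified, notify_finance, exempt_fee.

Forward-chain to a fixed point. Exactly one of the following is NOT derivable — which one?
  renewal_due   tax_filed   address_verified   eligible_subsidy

renewal_due

Round 1: (iv) [application_complete → eligible_subsidy]; (vi) [identity_verified ∧ age_verified ∧ eligible_tier1 → tax_filed]. Adds eligible_subsidy, tax_filed.
Round 2: (iii) [tax_filed → priority_flag]. Adds priority_flag.
Round 3: (v) [priority_flag ∧ exempt_fee ∧ age_verified → address_verified]. Adds address_verified.
Derived: address_verified (round 3), eligible_subsidy (round 1), tax_filed (round 1). renewal_due never appears in any round.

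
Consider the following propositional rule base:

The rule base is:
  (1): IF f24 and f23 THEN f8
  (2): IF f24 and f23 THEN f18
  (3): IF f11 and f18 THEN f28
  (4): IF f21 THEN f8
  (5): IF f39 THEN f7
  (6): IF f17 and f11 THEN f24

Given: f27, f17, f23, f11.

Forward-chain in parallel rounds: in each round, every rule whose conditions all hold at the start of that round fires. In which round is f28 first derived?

Round 1: (6) [IF f17 and f11 THEN f24]. New: f24.
Round 2: (1) [IF f24 and f23 THEN f8]; (2) [IF f24 and f23 THEN f18]. New: f8, f18.
Round 3: (3) [IF f11 and f18 THEN f28]. New: f28.
f28 first appears in round 3.

3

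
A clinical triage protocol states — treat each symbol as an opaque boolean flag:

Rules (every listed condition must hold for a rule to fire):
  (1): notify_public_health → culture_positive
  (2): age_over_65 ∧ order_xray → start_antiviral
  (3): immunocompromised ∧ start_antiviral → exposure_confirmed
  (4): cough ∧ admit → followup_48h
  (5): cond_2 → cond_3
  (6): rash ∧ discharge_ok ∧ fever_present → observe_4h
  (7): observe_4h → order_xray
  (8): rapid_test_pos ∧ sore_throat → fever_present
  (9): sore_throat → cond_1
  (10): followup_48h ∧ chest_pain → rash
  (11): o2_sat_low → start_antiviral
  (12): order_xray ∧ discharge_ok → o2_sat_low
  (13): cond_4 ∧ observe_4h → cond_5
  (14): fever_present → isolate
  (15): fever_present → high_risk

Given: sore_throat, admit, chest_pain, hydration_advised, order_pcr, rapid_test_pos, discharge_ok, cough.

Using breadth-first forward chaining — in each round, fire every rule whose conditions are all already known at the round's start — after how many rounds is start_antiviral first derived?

6

Round 1: (4) [cough ∧ admit → followup_48h]; (8) [rapid_test_pos ∧ sore_throat → fever_present]; (9) [sore_throat → cond_1]. New: followup_48h, fever_present, cond_1.
Round 2: (10) [followup_48h ∧ chest_pain → rash]; (14) [fever_present → isolate]; (15) [fever_present → high_risk]. New: rash, isolate, high_risk.
Round 3: (6) [rash ∧ discharge_ok ∧ fever_present → observe_4h]. New: observe_4h.
Round 4: (7) [observe_4h → order_xray]. New: order_xray.
Round 5: (12) [order_xray ∧ discharge_ok → o2_sat_low]. New: o2_sat_low.
Round 6: (11) [o2_sat_low → start_antiviral]. New: start_antiviral.
start_antiviral first appears in round 6.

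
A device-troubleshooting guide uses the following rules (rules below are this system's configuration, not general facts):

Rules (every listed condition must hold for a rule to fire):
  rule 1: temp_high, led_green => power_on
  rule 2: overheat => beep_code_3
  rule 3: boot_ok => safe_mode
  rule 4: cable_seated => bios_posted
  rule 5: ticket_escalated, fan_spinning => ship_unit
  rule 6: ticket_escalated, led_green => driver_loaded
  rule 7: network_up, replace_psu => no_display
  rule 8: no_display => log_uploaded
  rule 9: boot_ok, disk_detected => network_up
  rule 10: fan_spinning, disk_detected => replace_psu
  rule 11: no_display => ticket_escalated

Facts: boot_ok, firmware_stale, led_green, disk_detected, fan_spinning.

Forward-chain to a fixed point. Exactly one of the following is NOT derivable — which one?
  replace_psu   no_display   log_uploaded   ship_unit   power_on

power_on

Round 1 — rule 3, rule 9, rule 10, derive safe_mode, network_up, replace_psu.
Round 2 — rule 7, derive no_display.
Round 3 — rule 8, rule 11, derive log_uploaded, ticket_escalated.
Round 4 — rule 5, rule 6, derive ship_unit, driver_loaded.
Derived: ship_unit (round 4), replace_psu (round 1), log_uploaded (round 3), no_display (round 2). power_on never appears in any round.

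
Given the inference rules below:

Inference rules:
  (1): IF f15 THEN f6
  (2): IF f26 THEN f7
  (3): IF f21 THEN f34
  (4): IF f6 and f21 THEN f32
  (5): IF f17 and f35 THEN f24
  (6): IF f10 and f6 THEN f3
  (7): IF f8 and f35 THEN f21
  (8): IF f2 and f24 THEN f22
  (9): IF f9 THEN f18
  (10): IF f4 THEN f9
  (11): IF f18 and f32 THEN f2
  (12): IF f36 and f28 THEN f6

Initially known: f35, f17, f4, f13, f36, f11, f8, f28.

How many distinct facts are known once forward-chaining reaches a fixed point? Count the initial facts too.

17

Round 1 fires (5), (7), (10), (12), giving f24, f21, f9, f6.
Round 2 fires (3), (4), (9), giving f34, f32, f18.
Round 3 fires (11), giving f2.
Round 4 fires (8), giving f22.
Closure: {f11, f13, f17, f18, f2, f21, f22, f24, f28, f32, f34, f35, f36, f4, f6, f8, f9} — 17 facts.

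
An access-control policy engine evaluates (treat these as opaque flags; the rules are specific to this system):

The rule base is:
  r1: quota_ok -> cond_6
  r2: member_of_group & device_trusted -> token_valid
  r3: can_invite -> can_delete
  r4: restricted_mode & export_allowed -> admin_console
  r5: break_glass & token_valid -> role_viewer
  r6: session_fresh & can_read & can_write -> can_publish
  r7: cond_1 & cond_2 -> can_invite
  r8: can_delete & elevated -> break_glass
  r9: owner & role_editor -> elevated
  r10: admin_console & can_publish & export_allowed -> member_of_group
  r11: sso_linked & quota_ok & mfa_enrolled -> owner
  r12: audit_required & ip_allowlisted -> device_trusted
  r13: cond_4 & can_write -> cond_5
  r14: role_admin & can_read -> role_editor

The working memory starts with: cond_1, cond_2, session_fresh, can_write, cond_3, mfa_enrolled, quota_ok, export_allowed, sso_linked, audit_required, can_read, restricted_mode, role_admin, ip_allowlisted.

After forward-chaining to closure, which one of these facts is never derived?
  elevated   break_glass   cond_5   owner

Round 1 fires r1, r4, r6, r7, r11, r12, r14, giving cond_6, admin_console, can_publish, can_invite, owner, device_trusted, role_editor.
Round 2 fires r3, r9, r10, giving can_delete, elevated, member_of_group.
Round 3 fires r2, r8, giving token_valid, break_glass.
Round 4 fires r5, giving role_viewer.
Derived: owner (round 1), elevated (round 2), break_glass (round 3). cond_5 never appears in any round.

cond_5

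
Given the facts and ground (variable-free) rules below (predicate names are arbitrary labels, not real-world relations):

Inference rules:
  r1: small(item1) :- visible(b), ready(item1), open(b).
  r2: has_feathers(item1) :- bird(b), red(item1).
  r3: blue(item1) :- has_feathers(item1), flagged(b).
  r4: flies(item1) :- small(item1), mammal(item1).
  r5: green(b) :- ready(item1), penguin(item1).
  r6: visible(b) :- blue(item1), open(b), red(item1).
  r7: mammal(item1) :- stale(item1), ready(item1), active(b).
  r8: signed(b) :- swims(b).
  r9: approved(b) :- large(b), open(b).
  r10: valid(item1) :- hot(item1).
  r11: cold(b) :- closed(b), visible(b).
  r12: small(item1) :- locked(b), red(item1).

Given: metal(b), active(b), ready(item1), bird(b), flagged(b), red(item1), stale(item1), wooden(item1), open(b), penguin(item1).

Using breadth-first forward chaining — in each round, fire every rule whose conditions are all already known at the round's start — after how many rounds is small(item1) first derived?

4

Round 1 fires r2, r5, r7, giving has_feathers(item1), green(b), mammal(item1).
Round 2 fires r3, giving blue(item1).
Round 3 fires r6, giving visible(b).
Round 4 fires r1, giving small(item1).
small(item1) first appears in round 4.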